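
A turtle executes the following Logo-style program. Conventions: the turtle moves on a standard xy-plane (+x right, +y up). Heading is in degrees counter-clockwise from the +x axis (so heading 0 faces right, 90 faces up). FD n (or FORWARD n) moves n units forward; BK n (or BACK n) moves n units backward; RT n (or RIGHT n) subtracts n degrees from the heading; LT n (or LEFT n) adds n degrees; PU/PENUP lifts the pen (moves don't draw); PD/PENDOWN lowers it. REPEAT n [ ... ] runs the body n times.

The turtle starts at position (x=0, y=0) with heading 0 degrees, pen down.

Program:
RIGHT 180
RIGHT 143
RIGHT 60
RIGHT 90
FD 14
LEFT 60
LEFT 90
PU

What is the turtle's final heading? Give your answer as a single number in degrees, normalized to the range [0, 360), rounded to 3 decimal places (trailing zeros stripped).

Executing turtle program step by step:
Start: pos=(0,0), heading=0, pen down
RT 180: heading 0 -> 180
RT 143: heading 180 -> 37
RT 60: heading 37 -> 337
RT 90: heading 337 -> 247
FD 14: (0,0) -> (-5.47,-12.887) [heading=247, draw]
LT 60: heading 247 -> 307
LT 90: heading 307 -> 37
PU: pen up
Final: pos=(-5.47,-12.887), heading=37, 1 segment(s) drawn

Answer: 37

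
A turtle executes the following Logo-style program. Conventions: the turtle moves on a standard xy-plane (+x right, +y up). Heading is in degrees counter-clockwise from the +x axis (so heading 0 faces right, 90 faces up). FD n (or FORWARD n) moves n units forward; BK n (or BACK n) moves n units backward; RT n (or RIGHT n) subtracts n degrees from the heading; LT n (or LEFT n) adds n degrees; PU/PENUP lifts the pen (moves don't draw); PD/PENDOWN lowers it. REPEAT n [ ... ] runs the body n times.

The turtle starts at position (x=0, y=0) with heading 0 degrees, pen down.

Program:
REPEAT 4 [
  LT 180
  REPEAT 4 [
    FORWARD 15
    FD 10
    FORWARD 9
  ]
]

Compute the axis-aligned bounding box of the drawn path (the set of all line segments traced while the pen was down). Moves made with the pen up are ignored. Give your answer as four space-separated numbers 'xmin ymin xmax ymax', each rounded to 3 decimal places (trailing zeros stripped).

Answer: -136 0 0 0

Derivation:
Executing turtle program step by step:
Start: pos=(0,0), heading=0, pen down
REPEAT 4 [
  -- iteration 1/4 --
  LT 180: heading 0 -> 180
  REPEAT 4 [
    -- iteration 1/4 --
    FD 15: (0,0) -> (-15,0) [heading=180, draw]
    FD 10: (-15,0) -> (-25,0) [heading=180, draw]
    FD 9: (-25,0) -> (-34,0) [heading=180, draw]
    -- iteration 2/4 --
    FD 15: (-34,0) -> (-49,0) [heading=180, draw]
    FD 10: (-49,0) -> (-59,0) [heading=180, draw]
    FD 9: (-59,0) -> (-68,0) [heading=180, draw]
    -- iteration 3/4 --
    FD 15: (-68,0) -> (-83,0) [heading=180, draw]
    FD 10: (-83,0) -> (-93,0) [heading=180, draw]
    FD 9: (-93,0) -> (-102,0) [heading=180, draw]
    -- iteration 4/4 --
    FD 15: (-102,0) -> (-117,0) [heading=180, draw]
    FD 10: (-117,0) -> (-127,0) [heading=180, draw]
    FD 9: (-127,0) -> (-136,0) [heading=180, draw]
  ]
  -- iteration 2/4 --
  LT 180: heading 180 -> 0
  REPEAT 4 [
    -- iteration 1/4 --
    FD 15: (-136,0) -> (-121,0) [heading=0, draw]
    FD 10: (-121,0) -> (-111,0) [heading=0, draw]
    FD 9: (-111,0) -> (-102,0) [heading=0, draw]
    -- iteration 2/4 --
    FD 15: (-102,0) -> (-87,0) [heading=0, draw]
    FD 10: (-87,0) -> (-77,0) [heading=0, draw]
    FD 9: (-77,0) -> (-68,0) [heading=0, draw]
    -- iteration 3/4 --
    FD 15: (-68,0) -> (-53,0) [heading=0, draw]
    FD 10: (-53,0) -> (-43,0) [heading=0, draw]
    FD 9: (-43,0) -> (-34,0) [heading=0, draw]
    -- iteration 4/4 --
    FD 15: (-34,0) -> (-19,0) [heading=0, draw]
    FD 10: (-19,0) -> (-9,0) [heading=0, draw]
    FD 9: (-9,0) -> (0,0) [heading=0, draw]
  ]
  -- iteration 3/4 --
  LT 180: heading 0 -> 180
  REPEAT 4 [
    -- iteration 1/4 --
    FD 15: (0,0) -> (-15,0) [heading=180, draw]
    FD 10: (-15,0) -> (-25,0) [heading=180, draw]
    FD 9: (-25,0) -> (-34,0) [heading=180, draw]
    -- iteration 2/4 --
    FD 15: (-34,0) -> (-49,0) [heading=180, draw]
    FD 10: (-49,0) -> (-59,0) [heading=180, draw]
    FD 9: (-59,0) -> (-68,0) [heading=180, draw]
    -- iteration 3/4 --
    FD 15: (-68,0) -> (-83,0) [heading=180, draw]
    FD 10: (-83,0) -> (-93,0) [heading=180, draw]
    FD 9: (-93,0) -> (-102,0) [heading=180, draw]
    -- iteration 4/4 --
    FD 15: (-102,0) -> (-117,0) [heading=180, draw]
    FD 10: (-117,0) -> (-127,0) [heading=180, draw]
    FD 9: (-127,0) -> (-136,0) [heading=180, draw]
  ]
  -- iteration 4/4 --
  LT 180: heading 180 -> 0
  REPEAT 4 [
    -- iteration 1/4 --
    FD 15: (-136,0) -> (-121,0) [heading=0, draw]
    FD 10: (-121,0) -> (-111,0) [heading=0, draw]
    FD 9: (-111,0) -> (-102,0) [heading=0, draw]
    -- iteration 2/4 --
    FD 15: (-102,0) -> (-87,0) [heading=0, draw]
    FD 10: (-87,0) -> (-77,0) [heading=0, draw]
    FD 9: (-77,0) -> (-68,0) [heading=0, draw]
    -- iteration 3/4 --
    FD 15: (-68,0) -> (-53,0) [heading=0, draw]
    FD 10: (-53,0) -> (-43,0) [heading=0, draw]
    FD 9: (-43,0) -> (-34,0) [heading=0, draw]
    -- iteration 4/4 --
    FD 15: (-34,0) -> (-19,0) [heading=0, draw]
    FD 10: (-19,0) -> (-9,0) [heading=0, draw]
    FD 9: (-9,0) -> (0,0) [heading=0, draw]
  ]
]
Final: pos=(0,0), heading=0, 48 segment(s) drawn

Segment endpoints: x in {-136, -127, -121, -117, -111, -102, -93, -87, -83, -77, -68, -59, -53, -49, -43, -34, -25, -19, -15, -9, 0}, y in {0, 0, 0, 0, 0, 0, 0, 0, 0, 0, 0, 0, 0, 0, 0, 0, 0, 0, 0, 0, 0, 0, 0, 0, 0, 0, 0, 0, 0, 0, 0, 0, 0, 0, 0, 0, 0, 0, 0, 0, 0, 0, 0, 0, 0, 0, 0, 0}
xmin=-136, ymin=0, xmax=0, ymax=0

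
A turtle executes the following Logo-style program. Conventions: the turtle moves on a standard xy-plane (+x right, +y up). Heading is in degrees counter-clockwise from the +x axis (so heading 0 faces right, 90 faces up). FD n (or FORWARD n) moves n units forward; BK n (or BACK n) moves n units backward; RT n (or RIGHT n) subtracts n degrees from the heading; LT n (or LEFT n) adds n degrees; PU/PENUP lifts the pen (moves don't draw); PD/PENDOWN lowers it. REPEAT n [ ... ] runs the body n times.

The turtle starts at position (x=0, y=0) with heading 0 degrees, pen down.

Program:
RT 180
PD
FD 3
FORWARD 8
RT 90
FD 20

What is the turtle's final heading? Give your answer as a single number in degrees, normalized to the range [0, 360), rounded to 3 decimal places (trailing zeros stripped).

Answer: 90

Derivation:
Executing turtle program step by step:
Start: pos=(0,0), heading=0, pen down
RT 180: heading 0 -> 180
PD: pen down
FD 3: (0,0) -> (-3,0) [heading=180, draw]
FD 8: (-3,0) -> (-11,0) [heading=180, draw]
RT 90: heading 180 -> 90
FD 20: (-11,0) -> (-11,20) [heading=90, draw]
Final: pos=(-11,20), heading=90, 3 segment(s) drawn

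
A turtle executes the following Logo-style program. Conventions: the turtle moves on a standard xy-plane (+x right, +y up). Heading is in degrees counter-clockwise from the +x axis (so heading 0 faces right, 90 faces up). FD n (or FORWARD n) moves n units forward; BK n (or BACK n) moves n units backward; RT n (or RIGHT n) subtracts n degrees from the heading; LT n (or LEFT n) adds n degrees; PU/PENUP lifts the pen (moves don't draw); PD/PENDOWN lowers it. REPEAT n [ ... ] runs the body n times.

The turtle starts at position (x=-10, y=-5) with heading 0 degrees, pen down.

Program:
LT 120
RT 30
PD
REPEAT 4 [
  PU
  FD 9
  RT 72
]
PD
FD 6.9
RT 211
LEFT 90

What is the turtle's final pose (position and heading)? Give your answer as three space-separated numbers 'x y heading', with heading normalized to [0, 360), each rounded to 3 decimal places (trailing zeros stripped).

Executing turtle program step by step:
Start: pos=(-10,-5), heading=0, pen down
LT 120: heading 0 -> 120
RT 30: heading 120 -> 90
PD: pen down
REPEAT 4 [
  -- iteration 1/4 --
  PU: pen up
  FD 9: (-10,-5) -> (-10,4) [heading=90, move]
  RT 72: heading 90 -> 18
  -- iteration 2/4 --
  PU: pen up
  FD 9: (-10,4) -> (-1.44,6.781) [heading=18, move]
  RT 72: heading 18 -> 306
  -- iteration 3/4 --
  PU: pen up
  FD 9: (-1.44,6.781) -> (3.85,-0.5) [heading=306, move]
  RT 72: heading 306 -> 234
  -- iteration 4/4 --
  PU: pen up
  FD 9: (3.85,-0.5) -> (-1.44,-7.781) [heading=234, move]
  RT 72: heading 234 -> 162
]
PD: pen down
FD 6.9: (-1.44,-7.781) -> (-8.003,-5.649) [heading=162, draw]
RT 211: heading 162 -> 311
LT 90: heading 311 -> 41
Final: pos=(-8.003,-5.649), heading=41, 1 segment(s) drawn

Answer: -8.003 -5.649 41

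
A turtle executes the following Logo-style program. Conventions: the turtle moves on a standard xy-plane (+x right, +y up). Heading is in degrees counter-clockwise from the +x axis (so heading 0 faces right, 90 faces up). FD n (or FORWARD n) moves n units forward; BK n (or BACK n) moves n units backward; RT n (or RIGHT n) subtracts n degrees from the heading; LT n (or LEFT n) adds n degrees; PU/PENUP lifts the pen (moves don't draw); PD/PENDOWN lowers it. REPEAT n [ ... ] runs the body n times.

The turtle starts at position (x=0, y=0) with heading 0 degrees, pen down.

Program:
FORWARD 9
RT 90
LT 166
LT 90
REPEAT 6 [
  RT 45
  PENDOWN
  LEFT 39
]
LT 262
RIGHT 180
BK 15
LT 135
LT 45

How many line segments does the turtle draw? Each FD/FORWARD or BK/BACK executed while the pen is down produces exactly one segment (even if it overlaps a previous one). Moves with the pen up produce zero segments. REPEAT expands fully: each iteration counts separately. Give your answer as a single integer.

Executing turtle program step by step:
Start: pos=(0,0), heading=0, pen down
FD 9: (0,0) -> (9,0) [heading=0, draw]
RT 90: heading 0 -> 270
LT 166: heading 270 -> 76
LT 90: heading 76 -> 166
REPEAT 6 [
  -- iteration 1/6 --
  RT 45: heading 166 -> 121
  PD: pen down
  LT 39: heading 121 -> 160
  -- iteration 2/6 --
  RT 45: heading 160 -> 115
  PD: pen down
  LT 39: heading 115 -> 154
  -- iteration 3/6 --
  RT 45: heading 154 -> 109
  PD: pen down
  LT 39: heading 109 -> 148
  -- iteration 4/6 --
  RT 45: heading 148 -> 103
  PD: pen down
  LT 39: heading 103 -> 142
  -- iteration 5/6 --
  RT 45: heading 142 -> 97
  PD: pen down
  LT 39: heading 97 -> 136
  -- iteration 6/6 --
  RT 45: heading 136 -> 91
  PD: pen down
  LT 39: heading 91 -> 130
]
LT 262: heading 130 -> 32
RT 180: heading 32 -> 212
BK 15: (9,0) -> (21.721,7.949) [heading=212, draw]
LT 135: heading 212 -> 347
LT 45: heading 347 -> 32
Final: pos=(21.721,7.949), heading=32, 2 segment(s) drawn
Segments drawn: 2

Answer: 2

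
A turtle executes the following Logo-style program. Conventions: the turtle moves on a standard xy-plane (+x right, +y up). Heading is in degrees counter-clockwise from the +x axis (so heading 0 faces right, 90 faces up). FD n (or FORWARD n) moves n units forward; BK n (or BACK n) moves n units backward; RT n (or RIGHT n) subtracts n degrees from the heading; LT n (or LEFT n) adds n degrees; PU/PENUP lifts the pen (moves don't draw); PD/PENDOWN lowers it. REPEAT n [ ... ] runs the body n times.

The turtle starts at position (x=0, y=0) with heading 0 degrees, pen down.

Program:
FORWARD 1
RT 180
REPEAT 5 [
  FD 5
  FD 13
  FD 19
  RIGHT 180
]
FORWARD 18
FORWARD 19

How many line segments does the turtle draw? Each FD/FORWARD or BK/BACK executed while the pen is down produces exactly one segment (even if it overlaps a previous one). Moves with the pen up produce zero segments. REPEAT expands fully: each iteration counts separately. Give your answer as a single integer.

Answer: 18

Derivation:
Executing turtle program step by step:
Start: pos=(0,0), heading=0, pen down
FD 1: (0,0) -> (1,0) [heading=0, draw]
RT 180: heading 0 -> 180
REPEAT 5 [
  -- iteration 1/5 --
  FD 5: (1,0) -> (-4,0) [heading=180, draw]
  FD 13: (-4,0) -> (-17,0) [heading=180, draw]
  FD 19: (-17,0) -> (-36,0) [heading=180, draw]
  RT 180: heading 180 -> 0
  -- iteration 2/5 --
  FD 5: (-36,0) -> (-31,0) [heading=0, draw]
  FD 13: (-31,0) -> (-18,0) [heading=0, draw]
  FD 19: (-18,0) -> (1,0) [heading=0, draw]
  RT 180: heading 0 -> 180
  -- iteration 3/5 --
  FD 5: (1,0) -> (-4,0) [heading=180, draw]
  FD 13: (-4,0) -> (-17,0) [heading=180, draw]
  FD 19: (-17,0) -> (-36,0) [heading=180, draw]
  RT 180: heading 180 -> 0
  -- iteration 4/5 --
  FD 5: (-36,0) -> (-31,0) [heading=0, draw]
  FD 13: (-31,0) -> (-18,0) [heading=0, draw]
  FD 19: (-18,0) -> (1,0) [heading=0, draw]
  RT 180: heading 0 -> 180
  -- iteration 5/5 --
  FD 5: (1,0) -> (-4,0) [heading=180, draw]
  FD 13: (-4,0) -> (-17,0) [heading=180, draw]
  FD 19: (-17,0) -> (-36,0) [heading=180, draw]
  RT 180: heading 180 -> 0
]
FD 18: (-36,0) -> (-18,0) [heading=0, draw]
FD 19: (-18,0) -> (1,0) [heading=0, draw]
Final: pos=(1,0), heading=0, 18 segment(s) drawn
Segments drawn: 18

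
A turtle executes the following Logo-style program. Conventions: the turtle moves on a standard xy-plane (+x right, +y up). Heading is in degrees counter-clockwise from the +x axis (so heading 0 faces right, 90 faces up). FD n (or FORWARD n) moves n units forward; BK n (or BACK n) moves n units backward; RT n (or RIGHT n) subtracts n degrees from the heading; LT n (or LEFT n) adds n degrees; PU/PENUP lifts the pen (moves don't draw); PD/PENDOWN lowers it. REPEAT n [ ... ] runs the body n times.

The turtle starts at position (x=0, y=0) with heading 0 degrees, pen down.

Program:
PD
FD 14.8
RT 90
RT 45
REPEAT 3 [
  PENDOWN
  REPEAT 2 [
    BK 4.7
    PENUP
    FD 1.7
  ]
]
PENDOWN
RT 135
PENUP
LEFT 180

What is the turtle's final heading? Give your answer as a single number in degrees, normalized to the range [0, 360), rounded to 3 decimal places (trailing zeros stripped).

Executing turtle program step by step:
Start: pos=(0,0), heading=0, pen down
PD: pen down
FD 14.8: (0,0) -> (14.8,0) [heading=0, draw]
RT 90: heading 0 -> 270
RT 45: heading 270 -> 225
REPEAT 3 [
  -- iteration 1/3 --
  PD: pen down
  REPEAT 2 [
    -- iteration 1/2 --
    BK 4.7: (14.8,0) -> (18.123,3.323) [heading=225, draw]
    PU: pen up
    FD 1.7: (18.123,3.323) -> (16.921,2.121) [heading=225, move]
    -- iteration 2/2 --
    BK 4.7: (16.921,2.121) -> (20.245,5.445) [heading=225, move]
    PU: pen up
    FD 1.7: (20.245,5.445) -> (19.043,4.243) [heading=225, move]
  ]
  -- iteration 2/3 --
  PD: pen down
  REPEAT 2 [
    -- iteration 1/2 --
    BK 4.7: (19.043,4.243) -> (22.366,7.566) [heading=225, draw]
    PU: pen up
    FD 1.7: (22.366,7.566) -> (21.164,6.364) [heading=225, move]
    -- iteration 2/2 --
    BK 4.7: (21.164,6.364) -> (24.487,9.687) [heading=225, move]
    PU: pen up
    FD 1.7: (24.487,9.687) -> (23.285,8.485) [heading=225, move]
  ]
  -- iteration 3/3 --
  PD: pen down
  REPEAT 2 [
    -- iteration 1/2 --
    BK 4.7: (23.285,8.485) -> (26.609,11.809) [heading=225, draw]
    PU: pen up
    FD 1.7: (26.609,11.809) -> (25.407,10.607) [heading=225, move]
    -- iteration 2/2 --
    BK 4.7: (25.407,10.607) -> (28.73,13.93) [heading=225, move]
    PU: pen up
    FD 1.7: (28.73,13.93) -> (27.528,12.728) [heading=225, move]
  ]
]
PD: pen down
RT 135: heading 225 -> 90
PU: pen up
LT 180: heading 90 -> 270
Final: pos=(27.528,12.728), heading=270, 4 segment(s) drawn

Answer: 270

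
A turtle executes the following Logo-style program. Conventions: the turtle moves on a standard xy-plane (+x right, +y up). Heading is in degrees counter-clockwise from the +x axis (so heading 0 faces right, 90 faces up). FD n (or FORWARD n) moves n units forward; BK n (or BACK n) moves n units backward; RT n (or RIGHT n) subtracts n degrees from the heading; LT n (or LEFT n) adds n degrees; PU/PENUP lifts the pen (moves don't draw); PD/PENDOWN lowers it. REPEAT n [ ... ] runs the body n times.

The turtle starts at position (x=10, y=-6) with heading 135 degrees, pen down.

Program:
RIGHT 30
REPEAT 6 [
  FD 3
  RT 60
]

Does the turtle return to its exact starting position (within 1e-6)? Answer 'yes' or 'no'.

Executing turtle program step by step:
Start: pos=(10,-6), heading=135, pen down
RT 30: heading 135 -> 105
REPEAT 6 [
  -- iteration 1/6 --
  FD 3: (10,-6) -> (9.224,-3.102) [heading=105, draw]
  RT 60: heading 105 -> 45
  -- iteration 2/6 --
  FD 3: (9.224,-3.102) -> (11.345,-0.981) [heading=45, draw]
  RT 60: heading 45 -> 345
  -- iteration 3/6 --
  FD 3: (11.345,-0.981) -> (14.243,-1.757) [heading=345, draw]
  RT 60: heading 345 -> 285
  -- iteration 4/6 --
  FD 3: (14.243,-1.757) -> (15.019,-4.655) [heading=285, draw]
  RT 60: heading 285 -> 225
  -- iteration 5/6 --
  FD 3: (15.019,-4.655) -> (12.898,-6.776) [heading=225, draw]
  RT 60: heading 225 -> 165
  -- iteration 6/6 --
  FD 3: (12.898,-6.776) -> (10,-6) [heading=165, draw]
  RT 60: heading 165 -> 105
]
Final: pos=(10,-6), heading=105, 6 segment(s) drawn

Start position: (10, -6)
Final position: (10, -6)
Distance = 0; < 1e-6 -> CLOSED

Answer: yes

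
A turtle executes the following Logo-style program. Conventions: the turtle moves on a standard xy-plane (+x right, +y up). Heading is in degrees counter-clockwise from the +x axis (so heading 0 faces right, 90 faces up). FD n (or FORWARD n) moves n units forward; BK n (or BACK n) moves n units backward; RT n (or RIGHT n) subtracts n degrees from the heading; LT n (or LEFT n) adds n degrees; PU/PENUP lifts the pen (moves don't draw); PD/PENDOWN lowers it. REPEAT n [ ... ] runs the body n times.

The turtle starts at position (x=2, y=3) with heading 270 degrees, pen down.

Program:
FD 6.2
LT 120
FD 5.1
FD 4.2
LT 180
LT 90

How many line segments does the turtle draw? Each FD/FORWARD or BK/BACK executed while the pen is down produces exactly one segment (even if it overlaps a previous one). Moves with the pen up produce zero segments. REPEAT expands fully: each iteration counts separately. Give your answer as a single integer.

Executing turtle program step by step:
Start: pos=(2,3), heading=270, pen down
FD 6.2: (2,3) -> (2,-3.2) [heading=270, draw]
LT 120: heading 270 -> 30
FD 5.1: (2,-3.2) -> (6.417,-0.65) [heading=30, draw]
FD 4.2: (6.417,-0.65) -> (10.054,1.45) [heading=30, draw]
LT 180: heading 30 -> 210
LT 90: heading 210 -> 300
Final: pos=(10.054,1.45), heading=300, 3 segment(s) drawn
Segments drawn: 3

Answer: 3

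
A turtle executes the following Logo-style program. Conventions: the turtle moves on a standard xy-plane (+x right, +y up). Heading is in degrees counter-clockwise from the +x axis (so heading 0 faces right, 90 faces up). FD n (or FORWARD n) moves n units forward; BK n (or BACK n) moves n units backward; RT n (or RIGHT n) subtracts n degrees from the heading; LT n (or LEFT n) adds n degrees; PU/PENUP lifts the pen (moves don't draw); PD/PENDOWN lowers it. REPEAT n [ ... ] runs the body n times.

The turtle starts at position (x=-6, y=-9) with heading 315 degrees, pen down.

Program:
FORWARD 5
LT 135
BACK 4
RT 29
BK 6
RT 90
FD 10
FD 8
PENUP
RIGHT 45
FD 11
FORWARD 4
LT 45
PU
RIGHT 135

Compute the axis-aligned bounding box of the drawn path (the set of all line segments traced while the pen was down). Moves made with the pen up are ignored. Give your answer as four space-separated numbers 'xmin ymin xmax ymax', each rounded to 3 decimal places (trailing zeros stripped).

Answer: -6 -30.51 10.37 -9

Derivation:
Executing turtle program step by step:
Start: pos=(-6,-9), heading=315, pen down
FD 5: (-6,-9) -> (-2.464,-12.536) [heading=315, draw]
LT 135: heading 315 -> 90
BK 4: (-2.464,-12.536) -> (-2.464,-16.536) [heading=90, draw]
RT 29: heading 90 -> 61
BK 6: (-2.464,-16.536) -> (-5.373,-21.783) [heading=61, draw]
RT 90: heading 61 -> 331
FD 10: (-5.373,-21.783) -> (3.373,-26.631) [heading=331, draw]
FD 8: (3.373,-26.631) -> (10.37,-30.51) [heading=331, draw]
PU: pen up
RT 45: heading 331 -> 286
FD 11: (10.37,-30.51) -> (13.402,-41.084) [heading=286, move]
FD 4: (13.402,-41.084) -> (14.504,-44.929) [heading=286, move]
LT 45: heading 286 -> 331
PU: pen up
RT 135: heading 331 -> 196
Final: pos=(14.504,-44.929), heading=196, 5 segment(s) drawn

Segment endpoints: x in {-6, -5.373, -2.464, -2.464, 3.373, 10.37}, y in {-30.51, -26.631, -21.783, -16.536, -12.536, -9}
xmin=-6, ymin=-30.51, xmax=10.37, ymax=-9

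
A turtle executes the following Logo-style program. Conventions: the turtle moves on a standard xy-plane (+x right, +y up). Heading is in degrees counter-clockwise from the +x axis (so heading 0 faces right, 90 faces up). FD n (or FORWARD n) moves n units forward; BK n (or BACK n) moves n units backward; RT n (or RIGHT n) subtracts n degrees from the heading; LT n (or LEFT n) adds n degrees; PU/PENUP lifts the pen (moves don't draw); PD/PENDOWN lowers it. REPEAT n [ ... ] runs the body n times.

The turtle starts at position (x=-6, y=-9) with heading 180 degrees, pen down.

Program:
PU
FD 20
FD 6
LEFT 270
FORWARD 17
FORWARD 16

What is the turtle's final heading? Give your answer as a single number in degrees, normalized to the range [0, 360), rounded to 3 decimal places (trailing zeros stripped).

Executing turtle program step by step:
Start: pos=(-6,-9), heading=180, pen down
PU: pen up
FD 20: (-6,-9) -> (-26,-9) [heading=180, move]
FD 6: (-26,-9) -> (-32,-9) [heading=180, move]
LT 270: heading 180 -> 90
FD 17: (-32,-9) -> (-32,8) [heading=90, move]
FD 16: (-32,8) -> (-32,24) [heading=90, move]
Final: pos=(-32,24), heading=90, 0 segment(s) drawn

Answer: 90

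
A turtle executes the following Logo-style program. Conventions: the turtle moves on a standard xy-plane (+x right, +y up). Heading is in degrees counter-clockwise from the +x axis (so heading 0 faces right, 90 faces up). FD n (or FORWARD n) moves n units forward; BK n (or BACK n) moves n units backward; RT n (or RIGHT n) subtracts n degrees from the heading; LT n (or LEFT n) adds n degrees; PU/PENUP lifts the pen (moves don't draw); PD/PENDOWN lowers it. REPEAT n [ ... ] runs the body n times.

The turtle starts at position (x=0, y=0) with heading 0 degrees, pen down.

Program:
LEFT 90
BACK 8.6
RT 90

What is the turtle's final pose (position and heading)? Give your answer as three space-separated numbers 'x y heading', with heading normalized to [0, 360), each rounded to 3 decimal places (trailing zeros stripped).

Executing turtle program step by step:
Start: pos=(0,0), heading=0, pen down
LT 90: heading 0 -> 90
BK 8.6: (0,0) -> (0,-8.6) [heading=90, draw]
RT 90: heading 90 -> 0
Final: pos=(0,-8.6), heading=0, 1 segment(s) drawn

Answer: 0 -8.6 0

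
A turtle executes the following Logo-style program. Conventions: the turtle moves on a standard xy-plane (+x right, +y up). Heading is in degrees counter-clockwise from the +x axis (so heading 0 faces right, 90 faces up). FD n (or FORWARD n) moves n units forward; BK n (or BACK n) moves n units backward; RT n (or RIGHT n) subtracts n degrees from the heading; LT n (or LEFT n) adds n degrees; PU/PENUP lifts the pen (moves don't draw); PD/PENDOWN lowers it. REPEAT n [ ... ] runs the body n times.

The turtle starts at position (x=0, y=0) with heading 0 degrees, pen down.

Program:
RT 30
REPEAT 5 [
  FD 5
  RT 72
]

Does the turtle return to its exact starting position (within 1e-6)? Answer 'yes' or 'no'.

Answer: yes

Derivation:
Executing turtle program step by step:
Start: pos=(0,0), heading=0, pen down
RT 30: heading 0 -> 330
REPEAT 5 [
  -- iteration 1/5 --
  FD 5: (0,0) -> (4.33,-2.5) [heading=330, draw]
  RT 72: heading 330 -> 258
  -- iteration 2/5 --
  FD 5: (4.33,-2.5) -> (3.291,-7.391) [heading=258, draw]
  RT 72: heading 258 -> 186
  -- iteration 3/5 --
  FD 5: (3.291,-7.391) -> (-1.682,-7.913) [heading=186, draw]
  RT 72: heading 186 -> 114
  -- iteration 4/5 --
  FD 5: (-1.682,-7.913) -> (-3.716,-3.346) [heading=114, draw]
  RT 72: heading 114 -> 42
  -- iteration 5/5 --
  FD 5: (-3.716,-3.346) -> (0,0) [heading=42, draw]
  RT 72: heading 42 -> 330
]
Final: pos=(0,0), heading=330, 5 segment(s) drawn

Start position: (0, 0)
Final position: (0, 0)
Distance = 0; < 1e-6 -> CLOSED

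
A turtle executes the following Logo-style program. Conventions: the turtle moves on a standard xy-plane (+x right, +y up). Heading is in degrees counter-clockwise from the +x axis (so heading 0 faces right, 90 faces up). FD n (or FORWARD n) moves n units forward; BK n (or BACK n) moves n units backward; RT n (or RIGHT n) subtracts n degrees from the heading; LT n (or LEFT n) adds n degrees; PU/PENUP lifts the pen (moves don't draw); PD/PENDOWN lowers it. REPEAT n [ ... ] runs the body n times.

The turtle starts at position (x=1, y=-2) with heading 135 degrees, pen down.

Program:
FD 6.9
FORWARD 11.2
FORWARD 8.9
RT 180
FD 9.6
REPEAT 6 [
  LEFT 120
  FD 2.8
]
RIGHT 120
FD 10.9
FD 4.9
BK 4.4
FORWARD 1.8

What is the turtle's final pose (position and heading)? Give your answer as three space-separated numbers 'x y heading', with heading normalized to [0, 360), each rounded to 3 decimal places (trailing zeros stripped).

Answer: -24.054 6.887 195

Derivation:
Executing turtle program step by step:
Start: pos=(1,-2), heading=135, pen down
FD 6.9: (1,-2) -> (-3.879,2.879) [heading=135, draw]
FD 11.2: (-3.879,2.879) -> (-11.799,10.799) [heading=135, draw]
FD 8.9: (-11.799,10.799) -> (-18.092,17.092) [heading=135, draw]
RT 180: heading 135 -> 315
FD 9.6: (-18.092,17.092) -> (-11.304,10.304) [heading=315, draw]
REPEAT 6 [
  -- iteration 1/6 --
  LT 120: heading 315 -> 75
  FD 2.8: (-11.304,10.304) -> (-10.579,13.008) [heading=75, draw]
  -- iteration 2/6 --
  LT 120: heading 75 -> 195
  FD 2.8: (-10.579,13.008) -> (-13.284,12.284) [heading=195, draw]
  -- iteration 3/6 --
  LT 120: heading 195 -> 315
  FD 2.8: (-13.284,12.284) -> (-11.304,10.304) [heading=315, draw]
  -- iteration 4/6 --
  LT 120: heading 315 -> 75
  FD 2.8: (-11.304,10.304) -> (-10.579,13.008) [heading=75, draw]
  -- iteration 5/6 --
  LT 120: heading 75 -> 195
  FD 2.8: (-10.579,13.008) -> (-13.284,12.284) [heading=195, draw]
  -- iteration 6/6 --
  LT 120: heading 195 -> 315
  FD 2.8: (-13.284,12.284) -> (-11.304,10.304) [heading=315, draw]
]
RT 120: heading 315 -> 195
FD 10.9: (-11.304,10.304) -> (-21.832,7.483) [heading=195, draw]
FD 4.9: (-21.832,7.483) -> (-26.565,6.214) [heading=195, draw]
BK 4.4: (-26.565,6.214) -> (-22.315,7.353) [heading=195, draw]
FD 1.8: (-22.315,7.353) -> (-24.054,6.887) [heading=195, draw]
Final: pos=(-24.054,6.887), heading=195, 14 segment(s) drawn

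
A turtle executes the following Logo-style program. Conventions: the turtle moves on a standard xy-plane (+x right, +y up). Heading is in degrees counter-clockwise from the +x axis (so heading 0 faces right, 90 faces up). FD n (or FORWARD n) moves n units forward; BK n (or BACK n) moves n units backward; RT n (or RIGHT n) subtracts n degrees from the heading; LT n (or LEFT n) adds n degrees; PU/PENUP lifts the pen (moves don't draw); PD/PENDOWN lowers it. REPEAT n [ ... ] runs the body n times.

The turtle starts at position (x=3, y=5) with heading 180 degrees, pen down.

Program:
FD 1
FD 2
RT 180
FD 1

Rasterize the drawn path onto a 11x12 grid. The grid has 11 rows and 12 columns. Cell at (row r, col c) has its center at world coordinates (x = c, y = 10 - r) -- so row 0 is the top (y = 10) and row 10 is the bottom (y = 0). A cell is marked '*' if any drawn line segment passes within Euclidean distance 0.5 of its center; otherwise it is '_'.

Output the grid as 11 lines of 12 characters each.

Answer: ____________
____________
____________
____________
____________
****________
____________
____________
____________
____________
____________

Derivation:
Segment 0: (3,5) -> (2,5)
Segment 1: (2,5) -> (0,5)
Segment 2: (0,5) -> (1,5)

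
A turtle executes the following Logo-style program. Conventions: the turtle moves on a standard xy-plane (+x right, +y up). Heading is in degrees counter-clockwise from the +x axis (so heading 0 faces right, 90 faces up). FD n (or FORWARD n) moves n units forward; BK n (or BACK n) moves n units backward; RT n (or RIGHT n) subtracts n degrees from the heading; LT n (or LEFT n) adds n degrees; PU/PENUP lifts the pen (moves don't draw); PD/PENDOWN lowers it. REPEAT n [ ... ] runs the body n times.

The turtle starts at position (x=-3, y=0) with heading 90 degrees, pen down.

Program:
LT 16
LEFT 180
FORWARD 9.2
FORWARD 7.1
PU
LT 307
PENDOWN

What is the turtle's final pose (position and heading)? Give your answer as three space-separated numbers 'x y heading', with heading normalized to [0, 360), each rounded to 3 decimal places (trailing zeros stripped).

Executing turtle program step by step:
Start: pos=(-3,0), heading=90, pen down
LT 16: heading 90 -> 106
LT 180: heading 106 -> 286
FD 9.2: (-3,0) -> (-0.464,-8.844) [heading=286, draw]
FD 7.1: (-0.464,-8.844) -> (1.493,-15.669) [heading=286, draw]
PU: pen up
LT 307: heading 286 -> 233
PD: pen down
Final: pos=(1.493,-15.669), heading=233, 2 segment(s) drawn

Answer: 1.493 -15.669 233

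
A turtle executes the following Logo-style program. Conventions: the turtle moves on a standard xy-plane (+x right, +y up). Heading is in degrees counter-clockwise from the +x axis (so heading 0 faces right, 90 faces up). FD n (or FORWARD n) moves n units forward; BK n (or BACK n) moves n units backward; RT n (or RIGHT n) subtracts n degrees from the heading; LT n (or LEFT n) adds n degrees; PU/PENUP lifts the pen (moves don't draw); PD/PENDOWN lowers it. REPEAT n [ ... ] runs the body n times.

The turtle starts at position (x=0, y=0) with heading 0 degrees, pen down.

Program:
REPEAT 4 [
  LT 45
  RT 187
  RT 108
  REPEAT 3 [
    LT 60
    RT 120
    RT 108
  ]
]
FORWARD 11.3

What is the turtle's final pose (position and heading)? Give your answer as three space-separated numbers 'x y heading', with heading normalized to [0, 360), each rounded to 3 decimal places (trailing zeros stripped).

Executing turtle program step by step:
Start: pos=(0,0), heading=0, pen down
REPEAT 4 [
  -- iteration 1/4 --
  LT 45: heading 0 -> 45
  RT 187: heading 45 -> 218
  RT 108: heading 218 -> 110
  REPEAT 3 [
    -- iteration 1/3 --
    LT 60: heading 110 -> 170
    RT 120: heading 170 -> 50
    RT 108: heading 50 -> 302
    -- iteration 2/3 --
    LT 60: heading 302 -> 2
    RT 120: heading 2 -> 242
    RT 108: heading 242 -> 134
    -- iteration 3/3 --
    LT 60: heading 134 -> 194
    RT 120: heading 194 -> 74
    RT 108: heading 74 -> 326
  ]
  -- iteration 2/4 --
  LT 45: heading 326 -> 11
  RT 187: heading 11 -> 184
  RT 108: heading 184 -> 76
  REPEAT 3 [
    -- iteration 1/3 --
    LT 60: heading 76 -> 136
    RT 120: heading 136 -> 16
    RT 108: heading 16 -> 268
    -- iteration 2/3 --
    LT 60: heading 268 -> 328
    RT 120: heading 328 -> 208
    RT 108: heading 208 -> 100
    -- iteration 3/3 --
    LT 60: heading 100 -> 160
    RT 120: heading 160 -> 40
    RT 108: heading 40 -> 292
  ]
  -- iteration 3/4 --
  LT 45: heading 292 -> 337
  RT 187: heading 337 -> 150
  RT 108: heading 150 -> 42
  REPEAT 3 [
    -- iteration 1/3 --
    LT 60: heading 42 -> 102
    RT 120: heading 102 -> 342
    RT 108: heading 342 -> 234
    -- iteration 2/3 --
    LT 60: heading 234 -> 294
    RT 120: heading 294 -> 174
    RT 108: heading 174 -> 66
    -- iteration 3/3 --
    LT 60: heading 66 -> 126
    RT 120: heading 126 -> 6
    RT 108: heading 6 -> 258
  ]
  -- iteration 4/4 --
  LT 45: heading 258 -> 303
  RT 187: heading 303 -> 116
  RT 108: heading 116 -> 8
  REPEAT 3 [
    -- iteration 1/3 --
    LT 60: heading 8 -> 68
    RT 120: heading 68 -> 308
    RT 108: heading 308 -> 200
    -- iteration 2/3 --
    LT 60: heading 200 -> 260
    RT 120: heading 260 -> 140
    RT 108: heading 140 -> 32
    -- iteration 3/3 --
    LT 60: heading 32 -> 92
    RT 120: heading 92 -> 332
    RT 108: heading 332 -> 224
  ]
]
FD 11.3: (0,0) -> (-8.129,-7.85) [heading=224, draw]
Final: pos=(-8.129,-7.85), heading=224, 1 segment(s) drawn

Answer: -8.129 -7.85 224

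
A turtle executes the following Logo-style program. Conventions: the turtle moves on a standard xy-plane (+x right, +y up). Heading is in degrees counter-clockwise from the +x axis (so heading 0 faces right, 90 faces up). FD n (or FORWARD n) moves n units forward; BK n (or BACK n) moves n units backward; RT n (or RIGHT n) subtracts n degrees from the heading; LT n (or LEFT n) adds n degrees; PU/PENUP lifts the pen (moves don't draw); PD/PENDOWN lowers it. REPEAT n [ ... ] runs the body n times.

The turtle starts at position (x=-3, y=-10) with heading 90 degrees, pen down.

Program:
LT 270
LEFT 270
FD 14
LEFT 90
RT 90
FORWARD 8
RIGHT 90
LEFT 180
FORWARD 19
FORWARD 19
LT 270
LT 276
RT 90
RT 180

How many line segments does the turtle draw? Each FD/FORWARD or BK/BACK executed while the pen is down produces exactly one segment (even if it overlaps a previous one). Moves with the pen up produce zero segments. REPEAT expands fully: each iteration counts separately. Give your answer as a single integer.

Executing turtle program step by step:
Start: pos=(-3,-10), heading=90, pen down
LT 270: heading 90 -> 0
LT 270: heading 0 -> 270
FD 14: (-3,-10) -> (-3,-24) [heading=270, draw]
LT 90: heading 270 -> 0
RT 90: heading 0 -> 270
FD 8: (-3,-24) -> (-3,-32) [heading=270, draw]
RT 90: heading 270 -> 180
LT 180: heading 180 -> 0
FD 19: (-3,-32) -> (16,-32) [heading=0, draw]
FD 19: (16,-32) -> (35,-32) [heading=0, draw]
LT 270: heading 0 -> 270
LT 276: heading 270 -> 186
RT 90: heading 186 -> 96
RT 180: heading 96 -> 276
Final: pos=(35,-32), heading=276, 4 segment(s) drawn
Segments drawn: 4

Answer: 4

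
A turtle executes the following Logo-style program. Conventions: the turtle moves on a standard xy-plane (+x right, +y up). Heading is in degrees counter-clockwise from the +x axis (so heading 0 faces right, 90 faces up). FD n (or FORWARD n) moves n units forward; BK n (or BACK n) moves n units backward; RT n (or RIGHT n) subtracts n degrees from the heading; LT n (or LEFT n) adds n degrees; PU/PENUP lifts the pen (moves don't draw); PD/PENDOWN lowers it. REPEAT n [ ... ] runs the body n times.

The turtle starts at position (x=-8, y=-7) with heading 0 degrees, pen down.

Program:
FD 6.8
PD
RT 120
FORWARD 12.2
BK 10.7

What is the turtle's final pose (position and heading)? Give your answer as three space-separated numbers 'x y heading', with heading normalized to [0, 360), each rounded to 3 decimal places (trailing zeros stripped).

Answer: -1.95 -8.299 240

Derivation:
Executing turtle program step by step:
Start: pos=(-8,-7), heading=0, pen down
FD 6.8: (-8,-7) -> (-1.2,-7) [heading=0, draw]
PD: pen down
RT 120: heading 0 -> 240
FD 12.2: (-1.2,-7) -> (-7.3,-17.566) [heading=240, draw]
BK 10.7: (-7.3,-17.566) -> (-1.95,-8.299) [heading=240, draw]
Final: pos=(-1.95,-8.299), heading=240, 3 segment(s) drawn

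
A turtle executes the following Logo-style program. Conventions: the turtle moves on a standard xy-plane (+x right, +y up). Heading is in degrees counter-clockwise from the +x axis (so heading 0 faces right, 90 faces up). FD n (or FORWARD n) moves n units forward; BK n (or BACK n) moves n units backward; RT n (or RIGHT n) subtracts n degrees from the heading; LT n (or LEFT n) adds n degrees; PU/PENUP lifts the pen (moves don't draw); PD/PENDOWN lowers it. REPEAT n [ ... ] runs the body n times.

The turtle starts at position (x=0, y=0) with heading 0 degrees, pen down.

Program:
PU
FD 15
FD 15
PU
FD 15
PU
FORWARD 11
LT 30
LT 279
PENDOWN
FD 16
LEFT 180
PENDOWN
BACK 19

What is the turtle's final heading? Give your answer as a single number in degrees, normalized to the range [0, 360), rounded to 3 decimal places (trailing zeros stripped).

Executing turtle program step by step:
Start: pos=(0,0), heading=0, pen down
PU: pen up
FD 15: (0,0) -> (15,0) [heading=0, move]
FD 15: (15,0) -> (30,0) [heading=0, move]
PU: pen up
FD 15: (30,0) -> (45,0) [heading=0, move]
PU: pen up
FD 11: (45,0) -> (56,0) [heading=0, move]
LT 30: heading 0 -> 30
LT 279: heading 30 -> 309
PD: pen down
FD 16: (56,0) -> (66.069,-12.434) [heading=309, draw]
LT 180: heading 309 -> 129
PD: pen down
BK 19: (66.069,-12.434) -> (78.026,-27.2) [heading=129, draw]
Final: pos=(78.026,-27.2), heading=129, 2 segment(s) drawn

Answer: 129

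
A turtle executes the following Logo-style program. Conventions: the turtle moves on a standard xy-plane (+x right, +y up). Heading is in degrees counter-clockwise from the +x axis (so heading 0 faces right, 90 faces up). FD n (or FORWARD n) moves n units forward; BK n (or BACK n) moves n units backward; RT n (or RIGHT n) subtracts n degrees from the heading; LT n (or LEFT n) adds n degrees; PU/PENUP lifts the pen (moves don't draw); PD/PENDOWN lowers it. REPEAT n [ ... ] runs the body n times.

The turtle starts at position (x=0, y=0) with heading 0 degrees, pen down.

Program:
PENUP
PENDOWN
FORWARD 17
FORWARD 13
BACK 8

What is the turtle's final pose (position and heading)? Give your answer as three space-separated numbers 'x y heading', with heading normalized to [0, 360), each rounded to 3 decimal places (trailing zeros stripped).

Answer: 22 0 0

Derivation:
Executing turtle program step by step:
Start: pos=(0,0), heading=0, pen down
PU: pen up
PD: pen down
FD 17: (0,0) -> (17,0) [heading=0, draw]
FD 13: (17,0) -> (30,0) [heading=0, draw]
BK 8: (30,0) -> (22,0) [heading=0, draw]
Final: pos=(22,0), heading=0, 3 segment(s) drawn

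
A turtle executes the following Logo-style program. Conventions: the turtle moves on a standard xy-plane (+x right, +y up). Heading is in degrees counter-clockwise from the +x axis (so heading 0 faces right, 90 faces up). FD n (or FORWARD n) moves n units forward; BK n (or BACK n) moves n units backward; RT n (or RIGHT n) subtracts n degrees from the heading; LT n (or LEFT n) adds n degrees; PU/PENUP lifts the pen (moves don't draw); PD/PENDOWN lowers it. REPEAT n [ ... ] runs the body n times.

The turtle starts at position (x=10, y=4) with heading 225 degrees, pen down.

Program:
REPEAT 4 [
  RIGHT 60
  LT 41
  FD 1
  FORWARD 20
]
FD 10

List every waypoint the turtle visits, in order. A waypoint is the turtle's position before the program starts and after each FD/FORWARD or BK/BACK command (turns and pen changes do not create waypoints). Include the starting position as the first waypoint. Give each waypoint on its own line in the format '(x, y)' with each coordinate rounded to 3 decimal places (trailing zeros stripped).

Answer: (10, 4)
(9.101, 3.562)
(-8.875, -5.206)
(-9.867, -5.328)
(-29.718, -7.765)
(-30.696, -7.557)
(-50.259, -3.399)
(-51.116, -2.884)
(-68.26, 7.417)
(-76.831, 12.567)

Derivation:
Executing turtle program step by step:
Start: pos=(10,4), heading=225, pen down
REPEAT 4 [
  -- iteration 1/4 --
  RT 60: heading 225 -> 165
  LT 41: heading 165 -> 206
  FD 1: (10,4) -> (9.101,3.562) [heading=206, draw]
  FD 20: (9.101,3.562) -> (-8.875,-5.206) [heading=206, draw]
  -- iteration 2/4 --
  RT 60: heading 206 -> 146
  LT 41: heading 146 -> 187
  FD 1: (-8.875,-5.206) -> (-9.867,-5.328) [heading=187, draw]
  FD 20: (-9.867,-5.328) -> (-29.718,-7.765) [heading=187, draw]
  -- iteration 3/4 --
  RT 60: heading 187 -> 127
  LT 41: heading 127 -> 168
  FD 1: (-29.718,-7.765) -> (-30.696,-7.557) [heading=168, draw]
  FD 20: (-30.696,-7.557) -> (-50.259,-3.399) [heading=168, draw]
  -- iteration 4/4 --
  RT 60: heading 168 -> 108
  LT 41: heading 108 -> 149
  FD 1: (-50.259,-3.399) -> (-51.116,-2.884) [heading=149, draw]
  FD 20: (-51.116,-2.884) -> (-68.26,7.417) [heading=149, draw]
]
FD 10: (-68.26,7.417) -> (-76.831,12.567) [heading=149, draw]
Final: pos=(-76.831,12.567), heading=149, 9 segment(s) drawn
Waypoints (10 total):
(10, 4)
(9.101, 3.562)
(-8.875, -5.206)
(-9.867, -5.328)
(-29.718, -7.765)
(-30.696, -7.557)
(-50.259, -3.399)
(-51.116, -2.884)
(-68.26, 7.417)
(-76.831, 12.567)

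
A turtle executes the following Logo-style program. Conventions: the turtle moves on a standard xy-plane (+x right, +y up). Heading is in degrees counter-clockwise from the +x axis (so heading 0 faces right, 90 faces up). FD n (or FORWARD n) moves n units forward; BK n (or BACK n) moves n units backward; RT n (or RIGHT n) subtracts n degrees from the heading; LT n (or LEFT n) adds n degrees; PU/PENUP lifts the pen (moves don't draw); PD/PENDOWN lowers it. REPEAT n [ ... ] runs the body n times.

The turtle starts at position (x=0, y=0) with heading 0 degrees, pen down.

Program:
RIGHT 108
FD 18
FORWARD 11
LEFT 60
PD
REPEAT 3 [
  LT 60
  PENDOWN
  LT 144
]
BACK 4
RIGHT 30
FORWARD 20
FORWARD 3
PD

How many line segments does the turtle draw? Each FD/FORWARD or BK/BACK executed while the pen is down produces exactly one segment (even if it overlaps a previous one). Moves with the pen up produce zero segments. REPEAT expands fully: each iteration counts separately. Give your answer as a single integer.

Executing turtle program step by step:
Start: pos=(0,0), heading=0, pen down
RT 108: heading 0 -> 252
FD 18: (0,0) -> (-5.562,-17.119) [heading=252, draw]
FD 11: (-5.562,-17.119) -> (-8.961,-27.581) [heading=252, draw]
LT 60: heading 252 -> 312
PD: pen down
REPEAT 3 [
  -- iteration 1/3 --
  LT 60: heading 312 -> 12
  PD: pen down
  LT 144: heading 12 -> 156
  -- iteration 2/3 --
  LT 60: heading 156 -> 216
  PD: pen down
  LT 144: heading 216 -> 0
  -- iteration 3/3 --
  LT 60: heading 0 -> 60
  PD: pen down
  LT 144: heading 60 -> 204
]
BK 4: (-8.961,-27.581) -> (-5.307,-25.954) [heading=204, draw]
RT 30: heading 204 -> 174
FD 20: (-5.307,-25.954) -> (-25.198,-23.863) [heading=174, draw]
FD 3: (-25.198,-23.863) -> (-28.181,-23.55) [heading=174, draw]
PD: pen down
Final: pos=(-28.181,-23.55), heading=174, 5 segment(s) drawn
Segments drawn: 5

Answer: 5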